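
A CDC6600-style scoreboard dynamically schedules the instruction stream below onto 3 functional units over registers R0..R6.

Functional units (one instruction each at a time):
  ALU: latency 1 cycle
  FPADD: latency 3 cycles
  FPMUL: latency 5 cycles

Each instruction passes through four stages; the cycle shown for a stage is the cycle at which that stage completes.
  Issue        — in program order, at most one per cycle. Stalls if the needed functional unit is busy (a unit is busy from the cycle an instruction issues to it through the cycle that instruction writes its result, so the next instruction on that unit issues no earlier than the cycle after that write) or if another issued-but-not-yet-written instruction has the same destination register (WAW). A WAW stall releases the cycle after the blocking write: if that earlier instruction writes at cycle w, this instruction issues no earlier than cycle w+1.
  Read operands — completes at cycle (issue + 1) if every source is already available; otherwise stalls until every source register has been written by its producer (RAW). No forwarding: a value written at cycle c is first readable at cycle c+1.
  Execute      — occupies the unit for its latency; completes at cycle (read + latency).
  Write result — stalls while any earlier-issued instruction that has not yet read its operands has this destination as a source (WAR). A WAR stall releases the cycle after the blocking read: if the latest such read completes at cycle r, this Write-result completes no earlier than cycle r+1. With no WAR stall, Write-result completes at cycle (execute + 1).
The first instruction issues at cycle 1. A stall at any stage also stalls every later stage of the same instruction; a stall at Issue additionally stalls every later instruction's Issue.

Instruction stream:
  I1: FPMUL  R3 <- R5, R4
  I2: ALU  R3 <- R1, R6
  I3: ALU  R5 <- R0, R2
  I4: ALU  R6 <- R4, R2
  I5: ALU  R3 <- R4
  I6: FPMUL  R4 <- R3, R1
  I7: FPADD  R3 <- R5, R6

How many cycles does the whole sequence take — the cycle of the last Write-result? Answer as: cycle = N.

t=1  I1 dispatched to FPMUL
t=2  I1 operands ready
t=7  I1 complete
t=8  R3←I1
t=9  I2 dispatched to ALU
t=10  I2 operands ready
t=11  I2 complete
t=12  R3←I2
t=13  I3 dispatched to ALU
t=14  I3 operands ready
t=15  I3 complete
t=16  R5←I3
t=17  I4 dispatched to ALU
t=18  I4 operands ready
t=19  I4 complete
t=20  R6←I4
t=21  I5 dispatched to ALU
t=22  I5 operands ready · I6 dispatched to FPMUL
t=23  I5 complete
t=24  R3←I5
t=25  I6 operands ready · I7 dispatched to FPADD
t=26  I7 operands ready
t=29  I7 complete
t=30  I6 complete · R3←I7
t=31  R4←I6

cycle = 31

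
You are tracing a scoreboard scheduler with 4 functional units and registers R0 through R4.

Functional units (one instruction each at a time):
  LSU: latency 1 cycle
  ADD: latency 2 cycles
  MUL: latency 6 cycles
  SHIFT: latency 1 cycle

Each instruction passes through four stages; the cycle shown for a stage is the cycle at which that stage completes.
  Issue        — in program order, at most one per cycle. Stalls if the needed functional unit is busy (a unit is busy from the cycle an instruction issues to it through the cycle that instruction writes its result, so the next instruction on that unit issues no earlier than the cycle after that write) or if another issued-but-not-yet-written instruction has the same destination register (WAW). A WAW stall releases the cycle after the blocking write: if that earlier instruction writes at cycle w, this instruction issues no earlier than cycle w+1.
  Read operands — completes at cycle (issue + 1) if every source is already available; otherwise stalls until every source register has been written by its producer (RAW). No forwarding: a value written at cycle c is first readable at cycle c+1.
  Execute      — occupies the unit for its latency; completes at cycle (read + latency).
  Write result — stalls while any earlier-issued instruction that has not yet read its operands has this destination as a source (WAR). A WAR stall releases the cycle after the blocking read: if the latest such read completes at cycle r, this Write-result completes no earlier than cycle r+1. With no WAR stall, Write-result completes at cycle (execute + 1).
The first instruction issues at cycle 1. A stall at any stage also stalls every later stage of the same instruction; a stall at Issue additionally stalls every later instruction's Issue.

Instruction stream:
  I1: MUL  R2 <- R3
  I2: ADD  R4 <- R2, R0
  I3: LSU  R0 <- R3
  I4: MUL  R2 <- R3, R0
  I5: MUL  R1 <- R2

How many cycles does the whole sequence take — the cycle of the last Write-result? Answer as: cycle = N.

I1 -> (1, 2, 8, 9)
I2 -> (2, 10, 12, 13)  // RAW R2: wait I1 write@9
I3 -> (3, 4, 5, 11)  // WAR R0: wait I2 read@10
I4 -> (10, 12, 18, 19)  // struct: MUL busy until I1 writes@9, RAW R0: wait I3 write@11
I5 -> (20, 21, 27, 28)  // struct: MUL busy until I4 writes@19

cycle = 28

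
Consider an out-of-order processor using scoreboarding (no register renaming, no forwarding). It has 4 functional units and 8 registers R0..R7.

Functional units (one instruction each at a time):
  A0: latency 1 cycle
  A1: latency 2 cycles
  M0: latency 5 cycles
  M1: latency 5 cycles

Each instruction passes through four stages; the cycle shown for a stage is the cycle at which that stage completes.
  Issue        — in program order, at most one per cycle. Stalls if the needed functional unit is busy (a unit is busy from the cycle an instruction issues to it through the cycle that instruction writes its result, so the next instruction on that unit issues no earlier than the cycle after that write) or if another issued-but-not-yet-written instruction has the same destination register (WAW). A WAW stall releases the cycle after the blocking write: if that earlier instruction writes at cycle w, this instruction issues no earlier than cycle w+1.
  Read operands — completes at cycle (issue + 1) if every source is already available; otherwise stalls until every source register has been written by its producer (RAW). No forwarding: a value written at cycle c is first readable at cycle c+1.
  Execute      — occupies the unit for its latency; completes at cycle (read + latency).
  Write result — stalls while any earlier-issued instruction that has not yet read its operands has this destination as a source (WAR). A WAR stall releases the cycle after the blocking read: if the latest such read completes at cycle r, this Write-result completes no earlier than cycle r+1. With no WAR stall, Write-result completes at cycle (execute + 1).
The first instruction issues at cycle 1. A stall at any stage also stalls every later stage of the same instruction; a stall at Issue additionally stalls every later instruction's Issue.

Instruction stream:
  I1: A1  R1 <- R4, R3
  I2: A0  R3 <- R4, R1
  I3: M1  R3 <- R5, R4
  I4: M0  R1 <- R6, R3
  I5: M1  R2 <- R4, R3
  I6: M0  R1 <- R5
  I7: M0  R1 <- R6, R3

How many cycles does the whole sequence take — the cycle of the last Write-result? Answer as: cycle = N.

cycle = 39

[1] I1 issues→A1
[2] I1 reads | I2 issues→A0
[4] I1 exec-done
[5] I1 writes R1
[6] I2 reads
[7] I2 exec-done
[8] I2 writes R3
[9] I3 issues→M1
[10] I3 reads | I4 issues→M0
[15] I3 exec-done
[16] I3 writes R3
[17] I4 reads | I5 issues→M1
[18] I5 reads
[22] I4 exec-done
[23] I4 writes R1 | I5 exec-done
[24] I5 writes R2 | I6 issues→M0
[25] I6 reads
[30] I6 exec-done
[31] I6 writes R1
[32] I7 issues→M0
[33] I7 reads
[38] I7 exec-done
[39] I7 writes R1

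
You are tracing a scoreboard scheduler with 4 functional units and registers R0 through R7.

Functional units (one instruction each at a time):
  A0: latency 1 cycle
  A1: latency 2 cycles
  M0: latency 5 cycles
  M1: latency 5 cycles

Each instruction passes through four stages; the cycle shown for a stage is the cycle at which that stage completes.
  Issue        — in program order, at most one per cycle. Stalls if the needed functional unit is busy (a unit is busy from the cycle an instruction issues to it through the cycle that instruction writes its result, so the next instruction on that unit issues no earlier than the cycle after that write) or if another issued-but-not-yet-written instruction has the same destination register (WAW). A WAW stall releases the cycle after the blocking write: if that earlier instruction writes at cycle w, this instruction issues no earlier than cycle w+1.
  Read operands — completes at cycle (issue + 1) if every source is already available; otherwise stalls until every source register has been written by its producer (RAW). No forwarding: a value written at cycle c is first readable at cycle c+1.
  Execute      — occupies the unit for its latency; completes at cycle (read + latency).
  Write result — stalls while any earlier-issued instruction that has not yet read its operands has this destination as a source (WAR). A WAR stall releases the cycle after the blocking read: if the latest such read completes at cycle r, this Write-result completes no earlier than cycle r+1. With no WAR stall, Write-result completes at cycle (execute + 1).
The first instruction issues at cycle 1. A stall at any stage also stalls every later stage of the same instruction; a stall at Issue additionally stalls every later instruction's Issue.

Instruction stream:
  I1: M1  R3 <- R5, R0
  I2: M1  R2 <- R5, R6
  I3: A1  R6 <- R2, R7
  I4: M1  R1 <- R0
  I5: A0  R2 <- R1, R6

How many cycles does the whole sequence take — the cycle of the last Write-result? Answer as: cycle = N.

  I1 | 1 | 2 | 7 | 8
  I2 | 9 | 10 | 15 | 16   struct: M1 busy until I1 writes@8
  I3 | 10 | 17 | 19 | 20   RAW R2: wait I2 write@16
  I4 | 17 | 18 | 23 | 24   struct: M1 busy until I2 writes@16
  I5 | 18 | 25 | 26 | 27   RAW R1: wait I4 write@24

cycle = 27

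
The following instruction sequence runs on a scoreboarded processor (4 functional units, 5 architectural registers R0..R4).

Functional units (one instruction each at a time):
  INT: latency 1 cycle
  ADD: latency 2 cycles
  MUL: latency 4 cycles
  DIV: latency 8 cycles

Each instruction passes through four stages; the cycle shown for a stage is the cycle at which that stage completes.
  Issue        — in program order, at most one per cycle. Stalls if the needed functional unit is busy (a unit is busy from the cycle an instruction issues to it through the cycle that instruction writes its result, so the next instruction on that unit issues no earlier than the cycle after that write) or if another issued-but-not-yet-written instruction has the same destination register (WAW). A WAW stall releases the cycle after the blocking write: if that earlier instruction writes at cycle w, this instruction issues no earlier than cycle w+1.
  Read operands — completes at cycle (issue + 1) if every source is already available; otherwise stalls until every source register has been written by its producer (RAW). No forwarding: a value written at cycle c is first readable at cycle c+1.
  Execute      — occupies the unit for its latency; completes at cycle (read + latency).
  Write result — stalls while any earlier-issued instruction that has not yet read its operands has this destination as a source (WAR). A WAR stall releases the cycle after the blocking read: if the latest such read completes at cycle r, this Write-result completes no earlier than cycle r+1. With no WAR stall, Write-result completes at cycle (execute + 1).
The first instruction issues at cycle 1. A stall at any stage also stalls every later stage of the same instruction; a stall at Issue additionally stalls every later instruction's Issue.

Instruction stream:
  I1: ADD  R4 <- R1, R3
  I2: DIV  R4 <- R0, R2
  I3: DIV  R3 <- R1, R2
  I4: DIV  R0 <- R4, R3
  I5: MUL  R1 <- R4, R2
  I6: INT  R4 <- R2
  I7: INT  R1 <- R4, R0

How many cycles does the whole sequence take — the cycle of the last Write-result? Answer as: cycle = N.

1) issue 1, read 2, done 4, write 5
2) issue 6, read 7, done 15, write 16  <WAW R4: wait I1 write@5>
3) issue 17, read 18, done 26, write 27  <struct: DIV busy until I2 writes@16>
4) issue 28, read 29, done 37, write 38  <struct: DIV busy until I3 writes@27>
5) issue 29, read 30, done 34, write 35
6) issue 30, read 31, done 32, write 33
7) issue 36, read 39, done 40, write 41  <WAW R1: wait I5 write@35 / RAW R0: wait I4 write@38>

cycle = 41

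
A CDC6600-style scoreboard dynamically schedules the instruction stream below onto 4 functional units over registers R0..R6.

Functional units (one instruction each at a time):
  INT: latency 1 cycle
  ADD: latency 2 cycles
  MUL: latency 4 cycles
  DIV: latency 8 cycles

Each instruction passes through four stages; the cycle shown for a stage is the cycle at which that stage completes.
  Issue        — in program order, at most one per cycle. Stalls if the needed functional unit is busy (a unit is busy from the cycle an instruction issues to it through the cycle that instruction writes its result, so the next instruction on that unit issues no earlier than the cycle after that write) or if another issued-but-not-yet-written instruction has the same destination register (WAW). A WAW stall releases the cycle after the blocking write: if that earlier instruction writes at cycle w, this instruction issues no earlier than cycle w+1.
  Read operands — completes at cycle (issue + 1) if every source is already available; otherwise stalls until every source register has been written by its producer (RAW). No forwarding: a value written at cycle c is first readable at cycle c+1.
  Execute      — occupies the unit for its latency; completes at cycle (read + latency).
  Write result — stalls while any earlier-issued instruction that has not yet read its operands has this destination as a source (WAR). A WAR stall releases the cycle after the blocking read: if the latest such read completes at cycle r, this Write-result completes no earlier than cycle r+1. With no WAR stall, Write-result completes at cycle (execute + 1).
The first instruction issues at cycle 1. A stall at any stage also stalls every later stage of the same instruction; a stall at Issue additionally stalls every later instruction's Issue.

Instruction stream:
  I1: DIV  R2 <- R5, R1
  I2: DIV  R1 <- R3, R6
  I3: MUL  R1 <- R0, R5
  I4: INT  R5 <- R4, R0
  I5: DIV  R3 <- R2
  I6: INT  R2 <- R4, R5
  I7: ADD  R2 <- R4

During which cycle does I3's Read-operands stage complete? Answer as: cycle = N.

[1] I1→DIV
[2] I1 RO
[10] I1 EX
[11] I1 WR R2
[12] I2→DIV
[13] I2 RO
[21] I2 EX
[22] I2 WR R1
[23] I3→MUL
[24] I3 RO | I4→INT
[25] I4 RO | I5→DIV
[26] I4 EX | I5 RO
[27] I4 WR R5
[28] I3 EX | I6→INT
[29] I3 WR R1 | I6 RO
[30] I6 EX
[31] I6 WR R2
[32] I7→ADD
[33] I7 RO
[34] I5 EX
[35] I5 WR R3 | I7 EX
[36] I7 WR R2

cycle = 24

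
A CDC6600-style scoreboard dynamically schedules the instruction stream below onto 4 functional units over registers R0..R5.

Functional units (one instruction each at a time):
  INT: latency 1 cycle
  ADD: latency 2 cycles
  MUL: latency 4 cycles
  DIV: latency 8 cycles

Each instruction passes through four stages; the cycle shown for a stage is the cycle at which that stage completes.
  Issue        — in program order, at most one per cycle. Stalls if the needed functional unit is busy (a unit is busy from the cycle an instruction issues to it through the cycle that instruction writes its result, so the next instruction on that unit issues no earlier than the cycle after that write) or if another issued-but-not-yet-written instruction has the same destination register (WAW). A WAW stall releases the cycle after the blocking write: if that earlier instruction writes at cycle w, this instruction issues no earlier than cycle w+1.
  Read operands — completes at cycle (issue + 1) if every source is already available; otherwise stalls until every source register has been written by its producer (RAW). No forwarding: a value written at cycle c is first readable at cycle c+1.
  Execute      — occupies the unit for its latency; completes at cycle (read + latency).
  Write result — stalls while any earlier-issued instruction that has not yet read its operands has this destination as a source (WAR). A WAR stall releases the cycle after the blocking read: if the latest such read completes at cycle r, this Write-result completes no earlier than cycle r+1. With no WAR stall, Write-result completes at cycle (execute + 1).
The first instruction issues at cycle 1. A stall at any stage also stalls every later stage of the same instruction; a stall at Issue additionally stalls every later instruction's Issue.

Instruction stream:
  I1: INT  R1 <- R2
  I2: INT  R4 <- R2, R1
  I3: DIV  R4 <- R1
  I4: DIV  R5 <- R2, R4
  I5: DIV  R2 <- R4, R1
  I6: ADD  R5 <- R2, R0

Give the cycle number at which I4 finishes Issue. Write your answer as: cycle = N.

cycle = 20

I1  is:1  ro:2  ex:3  wr:4
I2  is:5  ro:6  ex:7  wr:8  — struct: INT busy until I1 writes@4
I3  is:9  ro:10  ex:18  wr:19  — WAW R4: wait I2 write@8
I4  is:20  ro:21  ex:29  wr:30  — struct: DIV busy until I3 writes@19
I5  is:31  ro:32  ex:40  wr:41  — struct: DIV busy until I4 writes@30
I6  is:32  ro:42  ex:44  wr:45  — RAW R2: wait I5 write@41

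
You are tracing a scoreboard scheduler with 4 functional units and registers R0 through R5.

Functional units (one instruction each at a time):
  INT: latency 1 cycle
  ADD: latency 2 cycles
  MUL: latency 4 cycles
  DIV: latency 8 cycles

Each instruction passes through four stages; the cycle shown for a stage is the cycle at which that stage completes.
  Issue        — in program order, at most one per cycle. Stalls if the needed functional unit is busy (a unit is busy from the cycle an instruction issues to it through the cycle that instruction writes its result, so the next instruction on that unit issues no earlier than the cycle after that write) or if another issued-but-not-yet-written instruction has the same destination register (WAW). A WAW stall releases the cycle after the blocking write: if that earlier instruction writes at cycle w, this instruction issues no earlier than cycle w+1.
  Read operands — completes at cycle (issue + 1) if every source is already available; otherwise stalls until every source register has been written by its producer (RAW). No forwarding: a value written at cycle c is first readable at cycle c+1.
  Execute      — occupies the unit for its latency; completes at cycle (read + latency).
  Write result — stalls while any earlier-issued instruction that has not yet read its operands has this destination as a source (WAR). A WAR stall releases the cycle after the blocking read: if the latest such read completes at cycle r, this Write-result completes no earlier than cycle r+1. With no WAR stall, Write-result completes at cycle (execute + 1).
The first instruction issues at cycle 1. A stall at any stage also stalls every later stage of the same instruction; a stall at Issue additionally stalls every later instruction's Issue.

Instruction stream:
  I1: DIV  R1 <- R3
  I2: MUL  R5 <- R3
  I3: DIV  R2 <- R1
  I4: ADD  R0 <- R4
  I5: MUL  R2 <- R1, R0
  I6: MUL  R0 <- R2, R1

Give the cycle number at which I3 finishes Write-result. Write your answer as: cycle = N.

cycle = 22

I1: IS=1 RO=2 EX=10 WR=11
I2: IS=2 RO=3 EX=7 WR=8
I3: IS=12 RO=13 EX=21 WR=22  [struct: DIV busy until I1 writes@11]
I4: IS=13 RO=14 EX=16 WR=17
I5: IS=23 RO=24 EX=28 WR=29  [WAW R2: wait I3 write@22]
I6: IS=30 RO=31 EX=35 WR=36  [struct: MUL busy until I5 writes@29]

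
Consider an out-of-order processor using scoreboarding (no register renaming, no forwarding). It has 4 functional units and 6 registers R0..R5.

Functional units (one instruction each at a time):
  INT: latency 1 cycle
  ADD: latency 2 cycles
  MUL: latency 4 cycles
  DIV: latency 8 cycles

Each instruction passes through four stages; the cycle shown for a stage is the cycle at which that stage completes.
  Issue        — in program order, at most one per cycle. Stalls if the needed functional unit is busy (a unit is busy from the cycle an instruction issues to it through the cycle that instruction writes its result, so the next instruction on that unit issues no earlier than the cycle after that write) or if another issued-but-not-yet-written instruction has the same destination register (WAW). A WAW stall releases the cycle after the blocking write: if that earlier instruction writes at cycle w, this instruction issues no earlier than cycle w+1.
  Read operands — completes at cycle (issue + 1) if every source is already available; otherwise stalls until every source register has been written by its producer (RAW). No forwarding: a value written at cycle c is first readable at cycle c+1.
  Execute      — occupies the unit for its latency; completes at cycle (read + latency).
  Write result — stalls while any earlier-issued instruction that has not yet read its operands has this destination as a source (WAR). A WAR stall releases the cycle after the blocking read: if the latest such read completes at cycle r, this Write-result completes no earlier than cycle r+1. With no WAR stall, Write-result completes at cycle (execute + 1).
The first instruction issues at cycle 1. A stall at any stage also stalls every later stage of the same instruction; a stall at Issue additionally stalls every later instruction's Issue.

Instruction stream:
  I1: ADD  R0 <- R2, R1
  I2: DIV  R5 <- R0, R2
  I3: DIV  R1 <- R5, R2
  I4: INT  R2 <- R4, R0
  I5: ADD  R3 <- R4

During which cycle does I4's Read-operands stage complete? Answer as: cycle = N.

cycle = 18

cycle 1: I1 dispatched to ADD
cycle 2: I1 operands ready | I2 dispatched to DIV
cycle 4: I1 complete
cycle 5: R0←I1
cycle 6: I2 operands ready
cycle 14: I2 complete
cycle 15: R5←I2
cycle 16: I3 dispatched to DIV
cycle 17: I3 operands ready | I4 dispatched to INT
cycle 18: I4 operands ready | I5 dispatched to ADD
cycle 19: I4 complete | I5 operands ready
cycle 20: R2←I4
cycle 21: I5 complete
cycle 22: R3←I5
cycle 25: I3 complete
cycle 26: R1←I3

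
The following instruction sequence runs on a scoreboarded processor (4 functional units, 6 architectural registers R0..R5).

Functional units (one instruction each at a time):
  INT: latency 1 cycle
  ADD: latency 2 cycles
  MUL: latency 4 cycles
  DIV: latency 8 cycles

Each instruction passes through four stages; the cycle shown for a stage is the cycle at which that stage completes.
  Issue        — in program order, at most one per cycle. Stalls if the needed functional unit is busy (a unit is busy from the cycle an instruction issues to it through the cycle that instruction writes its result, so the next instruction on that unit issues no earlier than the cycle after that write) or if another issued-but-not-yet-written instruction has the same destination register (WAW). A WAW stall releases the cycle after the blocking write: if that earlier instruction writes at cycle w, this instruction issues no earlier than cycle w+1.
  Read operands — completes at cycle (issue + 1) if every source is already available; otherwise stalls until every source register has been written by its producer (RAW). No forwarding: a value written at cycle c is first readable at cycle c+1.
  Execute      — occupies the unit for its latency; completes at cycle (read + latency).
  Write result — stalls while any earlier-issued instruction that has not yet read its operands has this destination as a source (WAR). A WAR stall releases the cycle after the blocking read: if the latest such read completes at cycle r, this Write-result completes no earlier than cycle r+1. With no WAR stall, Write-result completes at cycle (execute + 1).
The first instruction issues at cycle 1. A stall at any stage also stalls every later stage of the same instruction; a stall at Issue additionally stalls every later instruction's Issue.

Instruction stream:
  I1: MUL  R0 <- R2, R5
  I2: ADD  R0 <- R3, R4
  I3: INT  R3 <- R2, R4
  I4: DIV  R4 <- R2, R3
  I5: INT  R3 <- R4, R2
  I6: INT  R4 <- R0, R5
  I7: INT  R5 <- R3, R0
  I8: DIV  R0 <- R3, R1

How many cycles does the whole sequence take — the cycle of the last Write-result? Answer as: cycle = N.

I1: IS=1 RO=2 EX=6 WR=7
I2: IS=8 RO=9 EX=11 WR=12  [WAW R0: wait I1 write@7]
I3: IS=9 RO=10 EX=11 WR=12
I4: IS=10 RO=13 EX=21 WR=22  [RAW R3: wait I3 write@12]
I5: IS=13 RO=23 EX=24 WR=25  [struct: INT busy until I3 writes@12; RAW R4: wait I4 write@22]
I6: IS=26 RO=27 EX=28 WR=29  [struct: INT busy until I5 writes@25]
I7: IS=30 RO=31 EX=32 WR=33  [struct: INT busy until I6 writes@29]
I8: IS=31 RO=32 EX=40 WR=41

cycle = 41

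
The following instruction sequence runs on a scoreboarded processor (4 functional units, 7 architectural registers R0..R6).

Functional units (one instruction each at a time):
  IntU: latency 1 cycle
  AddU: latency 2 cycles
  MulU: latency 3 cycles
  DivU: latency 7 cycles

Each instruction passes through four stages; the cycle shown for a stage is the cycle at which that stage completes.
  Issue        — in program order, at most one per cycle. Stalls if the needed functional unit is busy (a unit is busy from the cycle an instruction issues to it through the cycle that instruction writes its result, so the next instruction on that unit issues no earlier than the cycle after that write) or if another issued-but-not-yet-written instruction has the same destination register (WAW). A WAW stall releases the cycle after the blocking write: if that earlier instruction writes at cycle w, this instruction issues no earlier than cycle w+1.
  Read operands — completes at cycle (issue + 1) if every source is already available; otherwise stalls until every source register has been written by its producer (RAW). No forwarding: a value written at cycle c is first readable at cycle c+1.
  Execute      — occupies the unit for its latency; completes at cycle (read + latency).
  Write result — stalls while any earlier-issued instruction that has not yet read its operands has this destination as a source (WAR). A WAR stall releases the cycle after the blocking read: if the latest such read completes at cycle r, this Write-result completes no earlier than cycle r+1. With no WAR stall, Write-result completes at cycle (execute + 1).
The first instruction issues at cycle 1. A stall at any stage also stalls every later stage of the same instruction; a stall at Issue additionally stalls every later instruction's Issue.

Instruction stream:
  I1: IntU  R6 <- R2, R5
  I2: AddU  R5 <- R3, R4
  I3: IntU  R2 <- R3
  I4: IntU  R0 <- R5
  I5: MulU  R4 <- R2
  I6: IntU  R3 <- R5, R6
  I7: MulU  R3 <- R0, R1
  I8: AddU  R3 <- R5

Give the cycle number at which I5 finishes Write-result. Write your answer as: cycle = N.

t=1  I1 issues→IntU
t=2  I1 reads, I2 issues→AddU
t=3  I1 exec-done, I2 reads
t=4  I1 writes R6
t=5  I2 exec-done, I3 issues→IntU
t=6  I2 writes R5, I3 reads
t=7  I3 exec-done
t=8  I3 writes R2
t=9  I4 issues→IntU
t=10  I4 reads, I5 issues→MulU
t=11  I4 exec-done, I5 reads
t=12  I4 writes R0
t=13  I6 issues→IntU
t=14  I5 exec-done, I6 reads
t=15  I5 writes R4, I6 exec-done
t=16  I6 writes R3
t=17  I7 issues→MulU
t=18  I7 reads
t=21  I7 exec-done
t=22  I7 writes R3
t=23  I8 issues→AddU
t=24  I8 reads
t=26  I8 exec-done
t=27  I8 writes R3

cycle = 15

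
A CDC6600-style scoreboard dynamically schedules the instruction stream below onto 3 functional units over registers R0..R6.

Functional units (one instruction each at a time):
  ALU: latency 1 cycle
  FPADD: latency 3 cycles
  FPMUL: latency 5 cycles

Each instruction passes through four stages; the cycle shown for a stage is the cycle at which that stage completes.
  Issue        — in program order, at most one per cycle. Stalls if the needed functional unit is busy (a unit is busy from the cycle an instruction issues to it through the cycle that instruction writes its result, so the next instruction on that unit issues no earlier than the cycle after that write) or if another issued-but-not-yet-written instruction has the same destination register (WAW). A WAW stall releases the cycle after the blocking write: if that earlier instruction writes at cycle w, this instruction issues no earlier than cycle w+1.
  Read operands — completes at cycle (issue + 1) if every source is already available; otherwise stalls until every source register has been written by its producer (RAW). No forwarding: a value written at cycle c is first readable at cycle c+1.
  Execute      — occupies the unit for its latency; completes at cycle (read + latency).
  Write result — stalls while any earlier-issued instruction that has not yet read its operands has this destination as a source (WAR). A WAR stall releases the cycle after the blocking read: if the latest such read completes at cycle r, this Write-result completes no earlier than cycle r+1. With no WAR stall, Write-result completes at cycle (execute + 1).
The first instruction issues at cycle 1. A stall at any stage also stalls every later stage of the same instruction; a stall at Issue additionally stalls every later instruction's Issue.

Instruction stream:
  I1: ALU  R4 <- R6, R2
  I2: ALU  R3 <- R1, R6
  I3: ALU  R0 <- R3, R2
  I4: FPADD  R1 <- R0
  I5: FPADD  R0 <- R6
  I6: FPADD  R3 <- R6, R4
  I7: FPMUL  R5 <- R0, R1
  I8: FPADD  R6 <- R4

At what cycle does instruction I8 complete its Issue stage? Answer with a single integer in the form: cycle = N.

cycle = 30

[1] I1→ALU
[2] I1 RO
[3] I1 EX
[4] I1 WR R4
[5] I2→ALU
[6] I2 RO
[7] I2 EX
[8] I2 WR R3
[9] I3→ALU
[10] I3 RO; I4→FPADD
[11] I3 EX
[12] I3 WR R0
[13] I4 RO
[16] I4 EX
[17] I4 WR R1
[18] I5→FPADD
[19] I5 RO
[22] I5 EX
[23] I5 WR R0
[24] I6→FPADD
[25] I6 RO; I7→FPMUL
[26] I7 RO
[28] I6 EX
[29] I6 WR R3
[30] I8→FPADD
[31] I7 EX; I8 RO
[32] I7 WR R5
[34] I8 EX
[35] I8 WR R6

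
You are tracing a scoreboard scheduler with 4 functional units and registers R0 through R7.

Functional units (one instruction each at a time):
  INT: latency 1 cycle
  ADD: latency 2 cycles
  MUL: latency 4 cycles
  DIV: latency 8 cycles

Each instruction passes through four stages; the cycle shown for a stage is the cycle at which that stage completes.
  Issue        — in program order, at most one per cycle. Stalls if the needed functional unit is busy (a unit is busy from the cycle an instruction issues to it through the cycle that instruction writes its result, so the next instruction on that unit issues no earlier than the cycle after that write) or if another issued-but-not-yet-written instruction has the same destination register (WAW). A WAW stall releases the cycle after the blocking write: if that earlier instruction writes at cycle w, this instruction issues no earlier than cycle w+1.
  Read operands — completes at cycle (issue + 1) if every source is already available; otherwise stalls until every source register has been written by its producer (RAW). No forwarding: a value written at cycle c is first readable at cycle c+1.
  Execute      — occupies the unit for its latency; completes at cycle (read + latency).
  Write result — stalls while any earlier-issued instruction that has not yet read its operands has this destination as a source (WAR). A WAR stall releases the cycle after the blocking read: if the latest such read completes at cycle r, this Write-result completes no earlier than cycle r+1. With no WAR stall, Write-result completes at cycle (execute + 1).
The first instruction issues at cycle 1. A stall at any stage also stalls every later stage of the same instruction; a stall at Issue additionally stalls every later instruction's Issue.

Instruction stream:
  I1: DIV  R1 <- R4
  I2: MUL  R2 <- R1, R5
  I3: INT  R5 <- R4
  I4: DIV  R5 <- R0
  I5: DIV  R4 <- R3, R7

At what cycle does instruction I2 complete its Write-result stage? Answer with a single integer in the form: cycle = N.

cycle = 17

[1] issue I1 (DIV)
[2] I1 read-ops | issue I2 (MUL)
[3] issue I3 (INT)
[4] I3 read-ops
[5] I3 finished on INT
[10] I1 finished on DIV
[11] I1→R1
[12] I2 read-ops
[13] I3→R5
[14] issue I4 (DIV)
[15] I4 read-ops
[16] I2 finished on MUL
[17] I2→R2
[23] I4 finished on DIV
[24] I4→R5
[25] issue I5 (DIV)
[26] I5 read-ops
[34] I5 finished on DIV
[35] I5→R4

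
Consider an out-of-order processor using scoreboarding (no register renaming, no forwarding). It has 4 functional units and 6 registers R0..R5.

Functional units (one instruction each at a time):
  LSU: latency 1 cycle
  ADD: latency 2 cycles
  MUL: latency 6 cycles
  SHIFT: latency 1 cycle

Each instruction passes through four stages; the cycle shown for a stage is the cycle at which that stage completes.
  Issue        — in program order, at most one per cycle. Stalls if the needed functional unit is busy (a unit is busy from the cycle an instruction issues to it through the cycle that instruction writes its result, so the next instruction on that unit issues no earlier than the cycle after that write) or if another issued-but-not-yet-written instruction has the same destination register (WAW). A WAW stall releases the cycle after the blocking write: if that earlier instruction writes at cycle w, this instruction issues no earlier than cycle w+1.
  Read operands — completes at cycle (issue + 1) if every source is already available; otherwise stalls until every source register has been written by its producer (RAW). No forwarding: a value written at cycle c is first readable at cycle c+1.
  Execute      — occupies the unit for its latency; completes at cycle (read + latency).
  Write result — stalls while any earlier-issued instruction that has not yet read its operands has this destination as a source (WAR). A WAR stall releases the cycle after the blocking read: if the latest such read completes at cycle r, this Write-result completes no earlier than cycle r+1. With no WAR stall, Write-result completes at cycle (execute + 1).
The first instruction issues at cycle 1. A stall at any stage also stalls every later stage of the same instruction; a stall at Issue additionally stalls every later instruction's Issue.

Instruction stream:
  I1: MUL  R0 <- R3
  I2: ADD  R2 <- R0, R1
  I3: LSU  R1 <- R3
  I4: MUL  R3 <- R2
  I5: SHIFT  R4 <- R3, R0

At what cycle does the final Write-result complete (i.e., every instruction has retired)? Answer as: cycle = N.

1) issue 1, read 2, done 8, write 9
2) issue 2, read 10, done 12, write 13  <RAW R0: wait I1 write@9>
3) issue 3, read 4, done 5, write 11  <WAR R1: wait I2 read@10>
4) issue 10, read 14, done 20, write 21  <struct: MUL busy until I1 writes@9 / RAW R2: wait I2 write@13>
5) issue 11, read 22, done 23, write 24  <RAW R3: wait I4 write@21>

cycle = 24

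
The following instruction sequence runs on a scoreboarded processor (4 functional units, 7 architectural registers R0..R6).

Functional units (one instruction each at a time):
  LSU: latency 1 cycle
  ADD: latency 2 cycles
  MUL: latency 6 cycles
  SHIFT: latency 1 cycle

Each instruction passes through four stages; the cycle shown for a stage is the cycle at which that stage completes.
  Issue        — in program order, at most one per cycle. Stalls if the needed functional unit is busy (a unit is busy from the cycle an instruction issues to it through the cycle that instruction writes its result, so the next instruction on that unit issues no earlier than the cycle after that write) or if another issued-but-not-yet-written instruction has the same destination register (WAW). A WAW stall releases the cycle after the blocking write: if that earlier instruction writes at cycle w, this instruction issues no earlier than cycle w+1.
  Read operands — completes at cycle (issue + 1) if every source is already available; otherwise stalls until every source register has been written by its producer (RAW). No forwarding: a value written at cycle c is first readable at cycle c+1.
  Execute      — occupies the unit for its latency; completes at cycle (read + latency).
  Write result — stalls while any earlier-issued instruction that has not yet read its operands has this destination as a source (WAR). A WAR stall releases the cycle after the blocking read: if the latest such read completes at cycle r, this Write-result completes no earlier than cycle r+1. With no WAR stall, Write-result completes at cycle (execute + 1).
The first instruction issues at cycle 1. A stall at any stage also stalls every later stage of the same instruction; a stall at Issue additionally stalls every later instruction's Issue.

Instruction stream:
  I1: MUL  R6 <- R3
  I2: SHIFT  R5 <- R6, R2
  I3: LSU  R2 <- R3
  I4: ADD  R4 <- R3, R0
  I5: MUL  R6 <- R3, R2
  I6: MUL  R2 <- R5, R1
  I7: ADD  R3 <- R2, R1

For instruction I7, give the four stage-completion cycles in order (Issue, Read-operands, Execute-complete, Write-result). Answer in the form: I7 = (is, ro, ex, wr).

I1: IS=1 RO=2 EX=8 WR=9
I2: IS=2 RO=10 EX=11 WR=12  [RAW R6: wait I1 write@9]
I3: IS=3 RO=4 EX=5 WR=11  [WAR R2: wait I2 read@10]
I4: IS=4 RO=5 EX=7 WR=8
I5: IS=10 RO=12 EX=18 WR=19  [struct: MUL busy until I1 writes@9; RAW R2: wait I3 write@11]
I6: IS=20 RO=21 EX=27 WR=28  [struct: MUL busy until I5 writes@19]
I7: IS=21 RO=29 EX=31 WR=32  [RAW R2: wait I6 write@28]

I7 = (21, 29, 31, 32)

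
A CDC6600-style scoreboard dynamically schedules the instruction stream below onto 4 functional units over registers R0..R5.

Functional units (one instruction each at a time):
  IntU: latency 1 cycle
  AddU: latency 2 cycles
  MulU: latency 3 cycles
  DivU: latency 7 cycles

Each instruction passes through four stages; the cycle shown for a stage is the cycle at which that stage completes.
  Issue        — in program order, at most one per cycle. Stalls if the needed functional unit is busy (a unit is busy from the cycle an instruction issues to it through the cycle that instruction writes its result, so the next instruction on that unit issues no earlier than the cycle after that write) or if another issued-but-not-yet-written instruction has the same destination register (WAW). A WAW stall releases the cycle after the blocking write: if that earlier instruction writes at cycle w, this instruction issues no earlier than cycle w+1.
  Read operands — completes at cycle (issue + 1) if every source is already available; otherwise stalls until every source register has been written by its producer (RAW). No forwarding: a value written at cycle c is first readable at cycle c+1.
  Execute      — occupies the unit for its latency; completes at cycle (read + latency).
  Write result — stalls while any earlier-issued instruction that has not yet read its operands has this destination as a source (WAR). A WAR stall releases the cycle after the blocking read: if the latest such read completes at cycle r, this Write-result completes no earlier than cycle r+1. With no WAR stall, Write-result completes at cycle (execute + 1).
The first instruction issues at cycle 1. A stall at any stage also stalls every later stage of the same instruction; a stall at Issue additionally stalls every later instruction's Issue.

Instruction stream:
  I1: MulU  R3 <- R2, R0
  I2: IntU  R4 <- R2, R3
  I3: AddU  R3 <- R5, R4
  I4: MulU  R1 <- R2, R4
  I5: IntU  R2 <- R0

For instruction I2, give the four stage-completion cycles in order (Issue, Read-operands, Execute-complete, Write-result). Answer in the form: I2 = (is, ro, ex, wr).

1) issue 1, read 2, done 5, write 6
2) issue 2, read 7, done 8, write 9  <RAW R3: wait I1 write@6>
3) issue 7, read 10, done 12, write 13  <WAW R3: wait I1 write@6 / RAW R4: wait I2 write@9>
4) issue 8, read 10, done 13, write 14  <RAW R4: wait I2 write@9>
5) issue 10, read 11, done 12, write 13  <struct: IntU busy until I2 writes@9>

I2 = (2, 7, 8, 9)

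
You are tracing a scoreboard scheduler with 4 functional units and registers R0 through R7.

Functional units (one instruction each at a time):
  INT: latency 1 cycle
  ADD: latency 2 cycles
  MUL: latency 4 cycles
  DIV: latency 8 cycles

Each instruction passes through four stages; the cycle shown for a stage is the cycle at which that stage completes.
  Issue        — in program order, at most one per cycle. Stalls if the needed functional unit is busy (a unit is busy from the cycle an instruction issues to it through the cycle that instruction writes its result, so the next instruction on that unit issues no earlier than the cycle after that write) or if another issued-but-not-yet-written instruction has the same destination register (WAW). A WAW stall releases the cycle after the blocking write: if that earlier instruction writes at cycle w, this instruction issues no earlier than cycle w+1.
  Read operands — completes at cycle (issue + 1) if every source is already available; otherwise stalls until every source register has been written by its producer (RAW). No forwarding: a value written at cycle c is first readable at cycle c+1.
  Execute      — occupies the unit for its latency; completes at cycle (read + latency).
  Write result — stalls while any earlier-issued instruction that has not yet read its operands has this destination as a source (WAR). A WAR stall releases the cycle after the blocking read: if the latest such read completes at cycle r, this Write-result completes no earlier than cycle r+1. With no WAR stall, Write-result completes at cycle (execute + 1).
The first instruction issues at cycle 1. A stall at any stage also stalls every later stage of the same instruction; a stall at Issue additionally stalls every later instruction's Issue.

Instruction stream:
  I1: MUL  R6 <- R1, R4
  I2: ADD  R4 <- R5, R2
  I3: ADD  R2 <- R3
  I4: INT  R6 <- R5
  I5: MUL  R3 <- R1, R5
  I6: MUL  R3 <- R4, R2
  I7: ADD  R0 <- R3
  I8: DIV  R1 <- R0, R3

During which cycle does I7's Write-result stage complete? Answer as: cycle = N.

[1] I1 dispatched to MUL
[2] I1 operands ready | I2 dispatched to ADD
[3] I2 operands ready
[5] I2 complete
[6] I1 complete | R4←I2
[7] R6←I1 | I3 dispatched to ADD
[8] I3 operands ready | I4 dispatched to INT
[9] I4 operands ready | I5 dispatched to MUL
[10] I3 complete | I4 complete | I5 operands ready
[11] R2←I3 | R6←I4
[14] I5 complete
[15] R3←I5
[16] I6 dispatched to MUL
[17] I6 operands ready | I7 dispatched to ADD
[18] I8 dispatched to DIV
[21] I6 complete
[22] R3←I6
[23] I7 operands ready
[25] I7 complete
[26] R0←I7
[27] I8 operands ready
[35] I8 complete
[36] R1←I8

cycle = 26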